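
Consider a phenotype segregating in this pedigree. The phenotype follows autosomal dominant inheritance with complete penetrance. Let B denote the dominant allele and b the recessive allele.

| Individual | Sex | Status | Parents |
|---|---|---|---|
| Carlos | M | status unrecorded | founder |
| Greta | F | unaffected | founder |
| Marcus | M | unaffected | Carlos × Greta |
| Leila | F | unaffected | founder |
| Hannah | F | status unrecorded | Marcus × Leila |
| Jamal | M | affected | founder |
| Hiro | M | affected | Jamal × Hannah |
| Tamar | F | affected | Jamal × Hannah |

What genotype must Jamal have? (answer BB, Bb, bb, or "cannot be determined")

Jamal's phenotype allows BB or Bb, and no parent or child forces a single allele at both positions; consistent genotype assignments exist with Jamal as BB or Bb.

cannot be determined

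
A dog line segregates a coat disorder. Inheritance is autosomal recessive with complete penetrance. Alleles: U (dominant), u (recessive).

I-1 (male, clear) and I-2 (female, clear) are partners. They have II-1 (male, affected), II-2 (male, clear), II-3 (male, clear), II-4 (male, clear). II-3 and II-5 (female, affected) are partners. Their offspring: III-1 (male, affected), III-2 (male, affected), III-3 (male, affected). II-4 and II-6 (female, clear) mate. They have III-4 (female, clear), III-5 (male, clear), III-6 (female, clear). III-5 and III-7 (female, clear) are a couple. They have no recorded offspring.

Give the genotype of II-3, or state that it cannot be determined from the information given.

From phenotype alone, II-3 is UU or Uu.
II-3 is clear so carries U and passed u to III-1 (uu), so II-3 is Uu.

Uu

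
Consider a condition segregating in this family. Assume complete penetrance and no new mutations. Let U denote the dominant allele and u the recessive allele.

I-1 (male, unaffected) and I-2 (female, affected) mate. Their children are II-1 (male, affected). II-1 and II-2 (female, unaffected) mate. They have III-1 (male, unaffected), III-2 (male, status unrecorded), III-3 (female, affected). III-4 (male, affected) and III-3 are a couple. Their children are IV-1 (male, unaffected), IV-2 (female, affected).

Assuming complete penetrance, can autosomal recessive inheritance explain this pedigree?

No

Under autosomal recessive, IV-1 (unaffected, male) cannot arise from III-4 (affected) × III-3 (affected).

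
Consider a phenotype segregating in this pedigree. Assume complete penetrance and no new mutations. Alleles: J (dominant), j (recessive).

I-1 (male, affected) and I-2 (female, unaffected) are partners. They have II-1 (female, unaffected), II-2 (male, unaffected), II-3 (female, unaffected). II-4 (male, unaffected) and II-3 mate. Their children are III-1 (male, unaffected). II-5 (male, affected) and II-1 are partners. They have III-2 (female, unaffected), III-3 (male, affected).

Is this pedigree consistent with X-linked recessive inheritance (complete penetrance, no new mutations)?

A consistent assignment under X-linked recessive exists: I-1 X^j Y, I-2 X^J X^J, II-1 X^J X^j, II-2 X^J Y, II-3 X^J X^j, II-4 X^J Y, II-5 X^j Y, III-1 X^J Y, III-2 X^J X^j, III-3 X^j Y.
In this assignment every recorded phenotype matches its genotype and every non-founder's genotype is obtainable from its parents' genotypes, so the pedigree is consistent.

Yes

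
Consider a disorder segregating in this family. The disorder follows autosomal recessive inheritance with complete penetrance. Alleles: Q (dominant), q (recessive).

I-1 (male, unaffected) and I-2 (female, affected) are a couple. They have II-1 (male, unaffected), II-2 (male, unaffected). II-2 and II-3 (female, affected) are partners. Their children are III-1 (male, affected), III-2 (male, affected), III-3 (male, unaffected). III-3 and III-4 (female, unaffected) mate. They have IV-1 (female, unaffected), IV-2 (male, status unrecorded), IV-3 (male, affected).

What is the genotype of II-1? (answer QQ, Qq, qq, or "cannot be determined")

From phenotype alone, II-1 is QQ or Qq.
II-1 is unaffected so carries Q and received q from I-2 (qq), so II-1 is Qq.

Qq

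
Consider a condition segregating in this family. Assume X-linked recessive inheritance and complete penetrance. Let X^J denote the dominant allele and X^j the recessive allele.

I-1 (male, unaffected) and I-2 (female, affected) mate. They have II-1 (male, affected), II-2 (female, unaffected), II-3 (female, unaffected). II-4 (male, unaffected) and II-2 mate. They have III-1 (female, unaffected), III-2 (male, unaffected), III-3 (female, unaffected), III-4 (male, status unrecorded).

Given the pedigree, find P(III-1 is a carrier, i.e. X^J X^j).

II-4 is unaffected, so II-4 is X^J Y.
II-2 is unaffected so carries J and received j from I-2 (X^j X^j), so II-2 is X^J X^j.
Their cross gives offspring ratios 1/2 X^J X^J : 1/2 X^J X^j. Conditioning on III-1 being unaffected, P(X^J X^j) = 1/2 / 1 = 1/2.

1/2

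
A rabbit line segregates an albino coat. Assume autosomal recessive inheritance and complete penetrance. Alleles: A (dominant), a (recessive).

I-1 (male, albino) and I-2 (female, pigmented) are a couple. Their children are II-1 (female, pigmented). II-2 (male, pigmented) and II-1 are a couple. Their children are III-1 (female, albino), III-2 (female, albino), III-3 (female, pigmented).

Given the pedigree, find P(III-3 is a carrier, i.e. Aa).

II-2 is pigmented so carries A and passed a to III-1 (aa), so II-2 is Aa.
II-1 is pigmented so carries A and received a from I-1 (aa), so II-1 is Aa.
Their cross gives offspring ratios 1/4 AA : 1/2 Aa : 1/4 aa. Conditioning on III-3 being pigmented, P(Aa) = 1/2 / 3/4 = 2/3.

2/3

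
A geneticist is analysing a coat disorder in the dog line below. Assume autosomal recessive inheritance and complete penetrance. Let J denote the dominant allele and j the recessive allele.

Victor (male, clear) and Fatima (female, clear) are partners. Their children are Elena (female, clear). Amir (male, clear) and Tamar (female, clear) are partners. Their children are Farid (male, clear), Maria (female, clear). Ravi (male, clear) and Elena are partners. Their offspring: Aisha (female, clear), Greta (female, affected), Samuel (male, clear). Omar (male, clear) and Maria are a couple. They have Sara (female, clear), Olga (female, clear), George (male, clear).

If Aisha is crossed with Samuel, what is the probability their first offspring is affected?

Ravi is clear so carries J and passed j to Greta (jj), so Ravi is Jj.
Elena is clear so carries J and passed j to Greta (jj), so Elena is Jj.
Aisha is a clear offspring of Ravi (Jj) × Elena (Jj), whose cross gives 1/4 JJ : 1/2 Jj : 1/4 jj; conditioning on being clear, Aisha is JJ with probability 1/3, Jj with probability 2/3.
Samuel is a clear offspring of Ravi (Jj) × Elena (Jj), whose cross gives 1/4 JJ : 1/2 Jj : 1/4 jj; conditioning on being clear, Samuel is JJ with probability 1/3, Jj with probability 2/3.
Summing over parental genotype combinations, P(offspring is affected) = 4/9·1/4 = 1/9.

1/9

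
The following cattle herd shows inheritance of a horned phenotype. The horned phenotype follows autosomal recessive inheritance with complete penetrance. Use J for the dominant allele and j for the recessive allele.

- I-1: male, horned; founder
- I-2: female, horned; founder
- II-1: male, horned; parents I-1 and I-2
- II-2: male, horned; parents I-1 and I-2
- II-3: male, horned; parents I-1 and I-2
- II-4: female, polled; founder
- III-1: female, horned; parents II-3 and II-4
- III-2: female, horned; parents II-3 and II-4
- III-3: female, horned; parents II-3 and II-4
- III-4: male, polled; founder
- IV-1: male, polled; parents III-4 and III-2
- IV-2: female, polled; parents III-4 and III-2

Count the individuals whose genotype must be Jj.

Obligate heterozygotes: II-4 is polled so carries J and passed j to III-1 (jj), so II-4 is Jj; IV-1 is polled so carries J and received j from III-2 (jj), so IV-1 is Jj; IV-2 is polled so carries J and received j from III-2 (jj), so IV-2 is Jj.
Every other individual is either homozygous by phenotype or has at least one consistent homozygous assignment, so the count is 3.

3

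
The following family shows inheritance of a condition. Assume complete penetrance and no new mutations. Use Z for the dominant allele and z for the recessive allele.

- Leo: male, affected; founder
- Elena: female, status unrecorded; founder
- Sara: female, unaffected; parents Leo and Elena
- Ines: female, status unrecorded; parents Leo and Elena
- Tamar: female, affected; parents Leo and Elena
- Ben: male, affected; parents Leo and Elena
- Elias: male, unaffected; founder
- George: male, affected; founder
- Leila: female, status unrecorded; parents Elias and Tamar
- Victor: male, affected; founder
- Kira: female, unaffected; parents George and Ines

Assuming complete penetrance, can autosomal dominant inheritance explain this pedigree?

A consistent assignment under autosomal dominant exists: Leo Zz, Elena Zz, Sara zz, Ines Zz, Tamar ZZ, Ben ZZ, Elias zz, George Zz, Leila Zz, Victor ZZ, Kira zz.
In this assignment every recorded phenotype matches its genotype and every non-founder's genotype is obtainable from its parents' genotypes, so the pedigree is consistent.

Yes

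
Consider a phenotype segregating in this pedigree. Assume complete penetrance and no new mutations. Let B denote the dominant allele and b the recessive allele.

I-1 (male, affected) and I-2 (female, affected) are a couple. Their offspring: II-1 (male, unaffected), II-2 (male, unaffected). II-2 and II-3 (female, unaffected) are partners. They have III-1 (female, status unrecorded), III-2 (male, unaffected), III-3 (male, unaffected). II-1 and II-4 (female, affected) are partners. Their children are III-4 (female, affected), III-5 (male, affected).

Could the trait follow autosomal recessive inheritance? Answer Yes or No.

No

Under autosomal recessive, II-1 (unaffected, male) cannot arise from I-1 (affected) × I-2 (affected).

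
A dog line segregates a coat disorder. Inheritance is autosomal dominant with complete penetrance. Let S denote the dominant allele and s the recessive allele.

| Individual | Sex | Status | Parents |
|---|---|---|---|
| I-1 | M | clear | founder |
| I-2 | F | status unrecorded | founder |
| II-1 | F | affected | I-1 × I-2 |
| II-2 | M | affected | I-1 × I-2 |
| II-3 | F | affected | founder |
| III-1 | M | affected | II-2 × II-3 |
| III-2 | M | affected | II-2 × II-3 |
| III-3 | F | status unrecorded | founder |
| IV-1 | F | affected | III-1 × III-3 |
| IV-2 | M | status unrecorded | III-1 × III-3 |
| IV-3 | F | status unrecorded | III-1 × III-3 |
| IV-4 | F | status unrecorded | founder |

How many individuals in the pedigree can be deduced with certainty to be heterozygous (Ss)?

2

Obligate heterozygotes: II-1 is affected so carries S and received s from I-1 (ss), so II-1 is Ss; II-2 is affected so carries S and received s from I-1 (ss), so II-2 is Ss.
Every other individual is either homozygous by phenotype or has at least one consistent homozygous assignment, so the count is 2.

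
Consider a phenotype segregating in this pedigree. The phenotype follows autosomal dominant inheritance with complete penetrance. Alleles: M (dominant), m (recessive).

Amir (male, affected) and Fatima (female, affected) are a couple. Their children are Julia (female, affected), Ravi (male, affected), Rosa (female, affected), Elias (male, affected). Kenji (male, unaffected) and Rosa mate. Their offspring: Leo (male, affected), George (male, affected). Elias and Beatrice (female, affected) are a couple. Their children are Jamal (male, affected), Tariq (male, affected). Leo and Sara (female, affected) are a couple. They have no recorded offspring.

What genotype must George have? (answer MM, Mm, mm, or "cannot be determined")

From phenotype alone, George is MM or Mm.
George is affected so carries M and received m from Kenji (mm), so George is Mm.

Mm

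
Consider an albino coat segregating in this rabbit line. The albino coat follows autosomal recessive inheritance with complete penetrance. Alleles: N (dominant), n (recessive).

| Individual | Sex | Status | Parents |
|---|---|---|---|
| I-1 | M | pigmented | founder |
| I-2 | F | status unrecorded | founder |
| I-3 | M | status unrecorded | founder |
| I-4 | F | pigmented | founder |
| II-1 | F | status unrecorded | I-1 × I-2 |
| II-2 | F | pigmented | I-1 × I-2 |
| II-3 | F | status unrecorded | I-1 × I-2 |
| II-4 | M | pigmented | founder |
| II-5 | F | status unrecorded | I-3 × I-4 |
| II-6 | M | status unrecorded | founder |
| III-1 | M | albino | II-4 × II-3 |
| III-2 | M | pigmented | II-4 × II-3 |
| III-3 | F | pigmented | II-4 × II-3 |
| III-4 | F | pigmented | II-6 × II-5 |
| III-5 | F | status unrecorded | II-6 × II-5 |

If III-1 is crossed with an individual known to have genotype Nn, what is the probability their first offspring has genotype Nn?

1/2

III-1 is albino, so III-1 is nn.
The cross gives 1/2 Nn : 1/2 nn, so P(offspring has genotype Nn) = 1/2.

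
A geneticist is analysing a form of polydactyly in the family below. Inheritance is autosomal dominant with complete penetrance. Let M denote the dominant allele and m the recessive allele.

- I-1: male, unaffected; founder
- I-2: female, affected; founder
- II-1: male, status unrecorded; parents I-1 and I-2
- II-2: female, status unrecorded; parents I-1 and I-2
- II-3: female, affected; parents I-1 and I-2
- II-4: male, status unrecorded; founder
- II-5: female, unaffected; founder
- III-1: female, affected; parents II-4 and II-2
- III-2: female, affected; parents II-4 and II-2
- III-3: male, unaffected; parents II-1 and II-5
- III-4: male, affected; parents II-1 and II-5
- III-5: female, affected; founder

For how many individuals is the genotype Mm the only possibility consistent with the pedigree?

3

Obligate heterozygotes: II-1 passed M to III-4 (Mm, whose m came from II-5) and received m from I-1 (mm), so II-1 is Mm; II-3 is affected so carries M and received m from I-1 (mm), so II-3 is Mm; III-4 is affected so carries M and received m from II-5 (mm), so III-4 is Mm.
Every other individual is either homozygous by phenotype or has at least one consistent homozygous assignment, so the count is 3.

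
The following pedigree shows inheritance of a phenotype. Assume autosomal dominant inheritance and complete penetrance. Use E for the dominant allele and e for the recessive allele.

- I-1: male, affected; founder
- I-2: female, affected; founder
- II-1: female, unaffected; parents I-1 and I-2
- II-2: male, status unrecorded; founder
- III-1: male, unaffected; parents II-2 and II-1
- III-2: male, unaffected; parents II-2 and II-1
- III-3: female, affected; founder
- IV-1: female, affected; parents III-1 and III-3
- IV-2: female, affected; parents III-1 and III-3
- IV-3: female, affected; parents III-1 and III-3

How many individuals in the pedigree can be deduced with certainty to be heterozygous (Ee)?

5

Obligate heterozygotes: I-1 is affected so carries E and passed e to II-1 (ee), so I-1 is Ee; I-2 is affected so carries E and passed e to II-1 (ee), so I-2 is Ee; IV-1 is affected so carries E and received e from III-1 (ee), so IV-1 is Ee; IV-2 is affected so carries E and received e from III-1 (ee), so IV-2 is Ee; IV-3 is affected so carries E and received e from III-1 (ee), so IV-3 is Ee.
Every other individual is either homozygous by phenotype or has at least one consistent homozygous assignment, so the count is 5.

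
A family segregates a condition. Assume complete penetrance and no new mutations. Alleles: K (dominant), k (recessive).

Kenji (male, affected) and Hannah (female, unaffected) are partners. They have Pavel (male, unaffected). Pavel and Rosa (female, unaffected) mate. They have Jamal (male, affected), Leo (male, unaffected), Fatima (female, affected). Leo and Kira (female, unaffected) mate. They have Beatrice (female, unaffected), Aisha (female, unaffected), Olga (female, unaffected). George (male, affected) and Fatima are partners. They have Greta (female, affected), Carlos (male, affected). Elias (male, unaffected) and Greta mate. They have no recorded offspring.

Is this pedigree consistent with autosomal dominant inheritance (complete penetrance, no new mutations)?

Under autosomal dominant, Jamal (affected, male) cannot arise from Pavel (unaffected) × Rosa (unaffected).

No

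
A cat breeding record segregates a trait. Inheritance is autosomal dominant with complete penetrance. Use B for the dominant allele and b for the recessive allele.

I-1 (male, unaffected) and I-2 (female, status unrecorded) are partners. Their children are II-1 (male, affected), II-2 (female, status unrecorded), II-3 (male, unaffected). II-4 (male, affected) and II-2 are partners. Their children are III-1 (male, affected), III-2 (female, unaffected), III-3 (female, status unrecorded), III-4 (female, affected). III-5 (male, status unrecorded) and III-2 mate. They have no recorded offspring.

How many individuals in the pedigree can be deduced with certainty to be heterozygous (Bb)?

Obligate heterozygotes: I-2 passed B to II-1 (Bb, whose b came from I-1) and passed b to II-3 (bb), so I-2 is Bb; II-1 is affected so carries B and received b from I-1 (bb), so II-1 is Bb; II-4 is affected so carries B and passed b to III-2 (bb), so II-4 is Bb.
Every other individual is either homozygous by phenotype or has at least one consistent homozygous assignment, so the count is 3.

3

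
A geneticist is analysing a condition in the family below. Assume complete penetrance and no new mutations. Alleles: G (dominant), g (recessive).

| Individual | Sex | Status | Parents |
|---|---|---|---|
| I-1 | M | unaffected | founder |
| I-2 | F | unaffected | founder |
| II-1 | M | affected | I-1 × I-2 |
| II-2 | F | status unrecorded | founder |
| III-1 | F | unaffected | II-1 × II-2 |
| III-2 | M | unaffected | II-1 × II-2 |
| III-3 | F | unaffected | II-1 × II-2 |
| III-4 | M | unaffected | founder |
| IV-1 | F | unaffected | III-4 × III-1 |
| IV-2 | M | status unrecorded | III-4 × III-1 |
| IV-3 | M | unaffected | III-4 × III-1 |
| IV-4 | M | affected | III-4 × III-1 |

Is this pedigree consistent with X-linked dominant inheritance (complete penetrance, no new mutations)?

Under X-linked dominant, II-1 (affected, male) cannot arise from I-1 (unaffected) × I-2 (unaffected).

No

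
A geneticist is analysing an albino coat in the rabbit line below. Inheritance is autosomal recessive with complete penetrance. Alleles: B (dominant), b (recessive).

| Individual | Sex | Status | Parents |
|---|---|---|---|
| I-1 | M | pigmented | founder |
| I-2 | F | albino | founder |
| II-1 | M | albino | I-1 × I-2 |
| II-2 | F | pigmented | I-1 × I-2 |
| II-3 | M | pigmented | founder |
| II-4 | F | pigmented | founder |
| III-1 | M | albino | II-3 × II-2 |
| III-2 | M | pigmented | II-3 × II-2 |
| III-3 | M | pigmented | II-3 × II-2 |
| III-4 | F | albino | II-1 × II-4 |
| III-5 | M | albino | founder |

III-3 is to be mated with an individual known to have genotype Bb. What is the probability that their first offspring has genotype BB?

1/3

II-3 is pigmented so carries B and passed b to III-1 (bb), so II-3 is Bb.
II-2 is pigmented so carries B and received b from I-2 (bb), so II-2 is Bb.
III-3 is a pigmented offspring of II-3 (Bb) × II-2 (Bb), whose cross gives 1/4 BB : 1/2 Bb : 1/4 bb; conditioning on being pigmented, III-3 is BB with probability 1/3, Bb with probability 2/3.
Summing over parental genotype combinations, P(offspring has genotype BB) = 1/3·1/2 + 2/3·1/4 = 1/3.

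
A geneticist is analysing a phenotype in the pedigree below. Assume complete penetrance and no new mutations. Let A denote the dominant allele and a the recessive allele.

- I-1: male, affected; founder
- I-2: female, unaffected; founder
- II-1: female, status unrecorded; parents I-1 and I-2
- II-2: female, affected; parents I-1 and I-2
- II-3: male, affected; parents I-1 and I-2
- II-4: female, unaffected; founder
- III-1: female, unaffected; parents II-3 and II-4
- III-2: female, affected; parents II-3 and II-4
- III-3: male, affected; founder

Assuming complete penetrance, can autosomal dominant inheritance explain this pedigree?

A consistent assignment under autosomal dominant exists: I-1 AA, I-2 aa, II-1 Aa, II-2 Aa, II-3 Aa, II-4 aa, III-1 aa, III-2 Aa, III-3 AA.
In this assignment every recorded phenotype matches its genotype and every non-founder's genotype is obtainable from its parents' genotypes, so the pedigree is consistent.

Yes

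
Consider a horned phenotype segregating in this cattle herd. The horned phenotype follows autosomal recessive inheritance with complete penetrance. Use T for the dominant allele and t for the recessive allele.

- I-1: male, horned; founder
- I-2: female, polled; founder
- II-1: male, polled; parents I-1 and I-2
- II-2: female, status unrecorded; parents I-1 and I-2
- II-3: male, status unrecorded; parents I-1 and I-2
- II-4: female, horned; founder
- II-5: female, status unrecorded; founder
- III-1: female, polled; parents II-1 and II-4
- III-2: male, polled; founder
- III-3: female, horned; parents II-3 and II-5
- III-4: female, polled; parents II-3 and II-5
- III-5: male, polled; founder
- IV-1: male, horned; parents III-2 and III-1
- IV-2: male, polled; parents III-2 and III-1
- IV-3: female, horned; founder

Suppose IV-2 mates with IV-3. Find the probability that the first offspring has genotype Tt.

2/3

III-2 is polled so carries T and passed t to IV-1 (tt), so III-2 is Tt.
III-1 is polled so carries T and received t from II-4 (tt), so III-1 is Tt.
IV-2 is a polled offspring of III-2 (Tt) × III-1 (Tt), whose cross gives 1/4 TT : 1/2 Tt : 1/4 tt; conditioning on being polled, IV-2 is TT with probability 1/3, Tt with probability 2/3.
IV-3 is horned, so IV-3 is tt.
Summing over parental genotype combinations, P(offspring has genotype Tt) = 1/3·1 + 2/3·1/2 = 2/3.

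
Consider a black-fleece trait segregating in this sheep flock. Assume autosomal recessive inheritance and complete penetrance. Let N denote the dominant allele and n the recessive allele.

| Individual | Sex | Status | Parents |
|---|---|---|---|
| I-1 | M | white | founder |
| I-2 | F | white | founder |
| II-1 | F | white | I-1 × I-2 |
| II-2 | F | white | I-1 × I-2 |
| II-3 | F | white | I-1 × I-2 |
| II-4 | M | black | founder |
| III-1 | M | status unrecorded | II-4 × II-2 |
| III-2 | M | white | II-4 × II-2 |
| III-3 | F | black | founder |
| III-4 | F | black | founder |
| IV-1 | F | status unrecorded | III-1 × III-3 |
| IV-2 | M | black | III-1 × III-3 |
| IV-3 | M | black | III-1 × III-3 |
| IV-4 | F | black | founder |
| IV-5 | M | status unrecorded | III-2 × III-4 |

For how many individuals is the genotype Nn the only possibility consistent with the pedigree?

1

Obligate heterozygotes: III-2 is white so carries N and received n from II-4 (nn), so III-2 is Nn.
Every other individual is either homozygous by phenotype or has at least one consistent homozygous assignment, so the count is 1.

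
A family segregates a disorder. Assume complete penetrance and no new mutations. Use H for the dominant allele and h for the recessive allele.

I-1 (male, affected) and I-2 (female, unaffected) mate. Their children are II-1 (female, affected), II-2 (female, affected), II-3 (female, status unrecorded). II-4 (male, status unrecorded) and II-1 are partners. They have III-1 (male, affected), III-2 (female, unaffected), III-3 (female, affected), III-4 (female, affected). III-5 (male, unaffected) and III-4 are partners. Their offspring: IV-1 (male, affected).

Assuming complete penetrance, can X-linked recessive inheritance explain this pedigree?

No

No assignment of genotypes under X-linked recessive satisfies every parent–offspring relationship, so the pedigree is inconsistent.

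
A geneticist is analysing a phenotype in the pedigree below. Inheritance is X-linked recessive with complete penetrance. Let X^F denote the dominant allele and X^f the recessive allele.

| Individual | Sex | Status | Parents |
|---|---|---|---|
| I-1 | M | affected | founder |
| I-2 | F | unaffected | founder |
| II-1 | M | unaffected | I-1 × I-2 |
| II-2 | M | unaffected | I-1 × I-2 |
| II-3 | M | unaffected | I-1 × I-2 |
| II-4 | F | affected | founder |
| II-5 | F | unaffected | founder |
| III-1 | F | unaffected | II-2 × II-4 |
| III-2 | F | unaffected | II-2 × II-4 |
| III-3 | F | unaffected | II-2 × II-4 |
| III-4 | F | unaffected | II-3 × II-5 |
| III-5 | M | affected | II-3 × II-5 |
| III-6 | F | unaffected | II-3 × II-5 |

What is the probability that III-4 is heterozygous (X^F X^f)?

1/2

II-3 is unaffected, so II-3 is X^F Y.
II-5 is unaffected so carries F and passed f to III-5 (X^f Y), so II-5 is X^F X^f.
Their cross gives offspring ratios 1/2 X^F X^F : 1/2 X^F X^f. Conditioning on III-4 being unaffected, P(X^F X^f) = 1/2 / 1 = 1/2.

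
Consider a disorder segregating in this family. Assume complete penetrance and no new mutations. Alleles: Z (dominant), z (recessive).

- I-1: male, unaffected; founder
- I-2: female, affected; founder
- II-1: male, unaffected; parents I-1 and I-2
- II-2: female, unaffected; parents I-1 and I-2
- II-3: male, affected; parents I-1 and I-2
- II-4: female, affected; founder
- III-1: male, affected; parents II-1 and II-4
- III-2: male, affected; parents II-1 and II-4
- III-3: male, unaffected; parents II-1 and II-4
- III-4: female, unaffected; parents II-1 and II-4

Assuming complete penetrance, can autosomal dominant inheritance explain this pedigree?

Yes

A consistent assignment under autosomal dominant exists: I-1 zz, I-2 Zz, II-1 zz, II-2 zz, II-3 Zz, II-4 Zz, III-1 Zz, III-2 Zz, III-3 zz, III-4 zz.
In this assignment every recorded phenotype matches its genotype and every non-founder's genotype is obtainable from its parents' genotypes, so the pedigree is consistent.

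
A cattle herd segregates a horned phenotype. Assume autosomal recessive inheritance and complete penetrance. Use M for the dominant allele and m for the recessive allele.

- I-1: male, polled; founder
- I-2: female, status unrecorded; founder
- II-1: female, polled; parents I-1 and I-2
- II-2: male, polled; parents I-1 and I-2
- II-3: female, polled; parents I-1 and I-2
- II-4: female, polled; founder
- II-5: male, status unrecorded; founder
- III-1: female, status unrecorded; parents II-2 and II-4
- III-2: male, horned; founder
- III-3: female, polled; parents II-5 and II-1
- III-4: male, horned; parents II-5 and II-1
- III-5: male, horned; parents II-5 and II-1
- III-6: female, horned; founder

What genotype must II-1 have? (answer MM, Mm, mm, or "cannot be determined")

From phenotype alone, II-1 is MM or Mm.
II-1 is polled so carries M and passed m to III-4 (mm), so II-1 is Mm.

Mm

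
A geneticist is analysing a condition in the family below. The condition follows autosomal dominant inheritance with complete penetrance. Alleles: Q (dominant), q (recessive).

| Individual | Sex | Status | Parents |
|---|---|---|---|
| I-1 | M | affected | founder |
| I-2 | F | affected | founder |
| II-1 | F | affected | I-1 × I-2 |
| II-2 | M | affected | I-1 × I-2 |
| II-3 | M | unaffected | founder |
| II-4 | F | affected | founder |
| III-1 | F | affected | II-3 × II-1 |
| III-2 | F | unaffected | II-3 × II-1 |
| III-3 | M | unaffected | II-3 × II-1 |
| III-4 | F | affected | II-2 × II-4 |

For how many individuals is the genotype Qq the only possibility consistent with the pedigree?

2

Obligate heterozygotes: II-1 is affected so carries Q and passed q to III-2 (qq), so II-1 is Qq; III-1 is affected so carries Q and received q from II-3 (qq), so III-1 is Qq.
Every other individual is either homozygous by phenotype or has at least one consistent homozygous assignment, so the count is 2.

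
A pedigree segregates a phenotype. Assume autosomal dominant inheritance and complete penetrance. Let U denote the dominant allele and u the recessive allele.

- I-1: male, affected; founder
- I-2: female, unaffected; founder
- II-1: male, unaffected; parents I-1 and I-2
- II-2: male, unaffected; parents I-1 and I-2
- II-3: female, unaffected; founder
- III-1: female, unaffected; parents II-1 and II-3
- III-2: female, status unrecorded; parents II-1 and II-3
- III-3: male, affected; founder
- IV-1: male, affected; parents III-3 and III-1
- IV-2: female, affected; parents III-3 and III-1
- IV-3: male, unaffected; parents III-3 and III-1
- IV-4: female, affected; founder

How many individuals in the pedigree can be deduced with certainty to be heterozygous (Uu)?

Obligate heterozygotes: I-1 is affected so carries U and passed u to II-1 (uu), so I-1 is Uu; III-3 is affected so carries U and passed u to IV-3 (uu), so III-3 is Uu; IV-1 is affected so carries U and received u from III-1 (uu), so IV-1 is Uu; IV-2 is affected so carries U and received u from III-1 (uu), so IV-2 is Uu.
Every other individual is either homozygous by phenotype or has at least one consistent homozygous assignment, so the count is 4.

4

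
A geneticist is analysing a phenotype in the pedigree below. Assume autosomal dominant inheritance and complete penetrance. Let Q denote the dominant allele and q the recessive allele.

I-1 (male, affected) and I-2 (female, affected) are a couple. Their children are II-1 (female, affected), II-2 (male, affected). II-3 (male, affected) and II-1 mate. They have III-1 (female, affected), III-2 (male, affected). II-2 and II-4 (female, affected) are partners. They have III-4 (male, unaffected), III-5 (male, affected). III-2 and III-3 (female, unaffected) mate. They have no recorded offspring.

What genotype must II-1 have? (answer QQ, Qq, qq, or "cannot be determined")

cannot be determined

II-1's phenotype allows QQ or Qq, and no parent or child forces a single allele at both positions; consistent genotype assignments exist with II-1 as QQ or Qq.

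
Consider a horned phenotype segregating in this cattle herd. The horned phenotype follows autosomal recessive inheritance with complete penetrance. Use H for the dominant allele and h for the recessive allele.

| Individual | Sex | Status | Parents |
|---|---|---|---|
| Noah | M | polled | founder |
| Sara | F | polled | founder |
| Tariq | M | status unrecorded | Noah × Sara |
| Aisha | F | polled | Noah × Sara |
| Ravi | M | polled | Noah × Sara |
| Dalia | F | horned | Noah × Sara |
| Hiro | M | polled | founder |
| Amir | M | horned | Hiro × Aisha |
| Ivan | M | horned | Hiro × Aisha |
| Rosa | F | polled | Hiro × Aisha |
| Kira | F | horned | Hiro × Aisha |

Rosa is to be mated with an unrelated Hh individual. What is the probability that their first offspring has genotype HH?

Hiro is polled so carries H and passed h to Amir (hh), so Hiro is Hh.
Aisha is polled so carries H and passed h to Amir (hh), so Aisha is Hh.
Rosa is a polled offspring of Hiro (Hh) × Aisha (Hh), whose cross gives 1/4 HH : 1/2 Hh : 1/4 hh; conditioning on being polled, Rosa is HH with probability 1/3, Hh with probability 2/3.
Summing over parental genotype combinations, P(offspring has genotype HH) = 1/3·1/2 + 2/3·1/4 = 1/3.

1/3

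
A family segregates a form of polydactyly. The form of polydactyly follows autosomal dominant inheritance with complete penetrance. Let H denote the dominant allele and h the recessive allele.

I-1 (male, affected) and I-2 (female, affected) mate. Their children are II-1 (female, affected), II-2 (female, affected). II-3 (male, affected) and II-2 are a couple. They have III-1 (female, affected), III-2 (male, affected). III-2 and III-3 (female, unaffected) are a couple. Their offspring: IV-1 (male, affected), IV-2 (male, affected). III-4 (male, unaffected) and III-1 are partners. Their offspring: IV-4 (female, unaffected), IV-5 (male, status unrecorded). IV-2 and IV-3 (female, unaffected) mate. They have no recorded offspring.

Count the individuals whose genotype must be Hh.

Obligate heterozygotes: III-1 is affected so carries H and passed h to IV-4 (hh), so III-1 is Hh; IV-1 is affected so carries H and received h from III-3 (hh), so IV-1 is Hh; IV-2 is affected so carries H and received h from III-3 (hh), so IV-2 is Hh.
Every other individual is either homozygous by phenotype or has at least one consistent homozygous assignment, so the count is 3.

3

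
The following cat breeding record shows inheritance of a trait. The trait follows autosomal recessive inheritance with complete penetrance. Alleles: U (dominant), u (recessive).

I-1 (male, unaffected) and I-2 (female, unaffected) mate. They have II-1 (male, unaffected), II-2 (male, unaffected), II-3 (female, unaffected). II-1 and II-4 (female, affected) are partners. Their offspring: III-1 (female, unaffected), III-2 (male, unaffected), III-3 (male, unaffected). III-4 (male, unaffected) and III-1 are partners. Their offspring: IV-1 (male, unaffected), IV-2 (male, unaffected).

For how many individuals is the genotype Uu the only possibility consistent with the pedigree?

3

Obligate heterozygotes: III-1 is unaffected so carries U and received u from II-4 (uu), so III-1 is Uu; III-2 is unaffected so carries U and received u from II-4 (uu), so III-2 is Uu; III-3 is unaffected so carries U and received u from II-4 (uu), so III-3 is Uu.
Every other individual is either homozygous by phenotype or has at least one consistent homozygous assignment, so the count is 3.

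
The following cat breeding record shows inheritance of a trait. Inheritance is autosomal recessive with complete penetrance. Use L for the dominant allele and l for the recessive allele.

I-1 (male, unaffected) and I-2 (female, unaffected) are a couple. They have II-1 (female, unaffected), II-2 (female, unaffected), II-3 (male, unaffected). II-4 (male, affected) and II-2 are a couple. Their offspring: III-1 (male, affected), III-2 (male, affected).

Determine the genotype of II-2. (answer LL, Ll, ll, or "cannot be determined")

Ll

From phenotype alone, II-2 is LL or Ll.
II-2 is unaffected so carries L and passed l to III-1 (ll), so II-2 is Ll.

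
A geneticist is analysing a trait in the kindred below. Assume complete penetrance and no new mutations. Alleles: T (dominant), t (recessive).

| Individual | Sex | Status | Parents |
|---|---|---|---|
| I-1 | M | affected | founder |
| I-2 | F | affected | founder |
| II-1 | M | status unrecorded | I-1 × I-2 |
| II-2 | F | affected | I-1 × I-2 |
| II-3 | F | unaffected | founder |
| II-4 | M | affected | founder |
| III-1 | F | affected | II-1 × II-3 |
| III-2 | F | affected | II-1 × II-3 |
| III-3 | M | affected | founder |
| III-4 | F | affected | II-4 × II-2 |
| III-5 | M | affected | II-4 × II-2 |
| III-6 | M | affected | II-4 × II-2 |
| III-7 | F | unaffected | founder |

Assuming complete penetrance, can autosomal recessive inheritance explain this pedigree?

A consistent assignment under autosomal recessive exists: I-1 tt, I-2 tt, II-1 tt, II-2 tt, II-3 Tt, II-4 tt, III-1 tt, III-2 tt, III-3 tt, III-4 tt, III-5 tt, III-6 tt, III-7 TT.
In this assignment every recorded phenotype matches its genotype and every non-founder's genotype is obtainable from its parents' genotypes, so the pedigree is consistent.

Yes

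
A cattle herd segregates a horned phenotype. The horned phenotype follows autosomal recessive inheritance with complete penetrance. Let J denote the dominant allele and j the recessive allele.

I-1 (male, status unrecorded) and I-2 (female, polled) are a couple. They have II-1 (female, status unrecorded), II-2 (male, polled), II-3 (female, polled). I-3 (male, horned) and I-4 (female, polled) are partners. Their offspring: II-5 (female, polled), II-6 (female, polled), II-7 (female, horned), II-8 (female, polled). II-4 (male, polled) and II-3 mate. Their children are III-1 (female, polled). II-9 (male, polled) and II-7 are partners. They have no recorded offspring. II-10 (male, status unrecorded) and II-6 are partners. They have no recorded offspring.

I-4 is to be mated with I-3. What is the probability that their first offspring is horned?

1/2

I-4 is polled so carries J and passed j to II-7 (jj), so I-4 is Jj.
I-3 is horned, so I-3 is jj.
The cross gives 1/2 Jj : 1/2 jj, so P(offspring is horned) = 1/2.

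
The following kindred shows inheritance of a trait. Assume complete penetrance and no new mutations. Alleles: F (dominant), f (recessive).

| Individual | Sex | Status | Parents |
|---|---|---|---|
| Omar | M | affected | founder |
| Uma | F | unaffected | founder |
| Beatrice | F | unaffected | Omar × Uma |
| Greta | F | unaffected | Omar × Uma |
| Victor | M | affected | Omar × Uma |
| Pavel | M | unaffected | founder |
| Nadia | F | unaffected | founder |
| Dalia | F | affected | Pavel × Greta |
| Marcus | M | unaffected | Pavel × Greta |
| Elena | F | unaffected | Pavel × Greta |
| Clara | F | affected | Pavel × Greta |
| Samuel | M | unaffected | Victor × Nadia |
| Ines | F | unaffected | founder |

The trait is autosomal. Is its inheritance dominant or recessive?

Pavel and Greta are both unaffected yet have an affected child Dalia. Under dominance, an affected child requires at least one affected parent, so the trait cannot be dominant.

recessive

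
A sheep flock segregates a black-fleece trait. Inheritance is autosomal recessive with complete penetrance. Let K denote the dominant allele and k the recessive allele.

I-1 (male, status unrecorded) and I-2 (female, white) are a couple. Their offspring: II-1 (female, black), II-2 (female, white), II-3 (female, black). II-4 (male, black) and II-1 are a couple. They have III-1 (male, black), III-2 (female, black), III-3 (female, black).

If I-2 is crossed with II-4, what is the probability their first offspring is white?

I-2 is white so carries K and passed k to II-1 (kk), so I-2 is Kk.
II-4 is black, so II-4 is kk.
The cross gives 1/2 Kk : 1/2 kk, so P(offspring is white) = 1/2.

1/2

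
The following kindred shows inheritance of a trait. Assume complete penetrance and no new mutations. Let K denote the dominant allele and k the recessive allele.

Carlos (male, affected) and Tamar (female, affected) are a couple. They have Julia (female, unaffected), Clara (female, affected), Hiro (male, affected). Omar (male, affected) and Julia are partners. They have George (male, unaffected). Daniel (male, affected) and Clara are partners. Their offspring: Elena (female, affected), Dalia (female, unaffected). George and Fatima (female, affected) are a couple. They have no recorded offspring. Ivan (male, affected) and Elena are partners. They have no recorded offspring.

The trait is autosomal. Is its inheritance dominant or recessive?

Carlos and Tamar are both affected yet have an unaffected child Julia. Under a recessive model two affected parents are homozygous and every child would be affected, so the trait cannot be recessive.

dominant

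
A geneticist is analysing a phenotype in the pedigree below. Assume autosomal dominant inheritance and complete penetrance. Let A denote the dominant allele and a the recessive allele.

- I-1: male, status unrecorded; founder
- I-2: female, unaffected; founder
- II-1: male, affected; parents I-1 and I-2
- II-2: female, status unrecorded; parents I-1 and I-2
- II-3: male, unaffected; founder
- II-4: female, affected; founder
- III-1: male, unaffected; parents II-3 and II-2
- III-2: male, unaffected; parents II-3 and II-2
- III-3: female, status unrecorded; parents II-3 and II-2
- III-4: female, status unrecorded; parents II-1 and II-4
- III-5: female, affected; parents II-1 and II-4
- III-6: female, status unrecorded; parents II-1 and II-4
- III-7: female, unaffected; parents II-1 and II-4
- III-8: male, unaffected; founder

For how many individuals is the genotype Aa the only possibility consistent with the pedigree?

Obligate heterozygotes: II-1 is affected so carries A and received a from I-2 (aa), so II-1 is Aa; II-4 is affected so carries A and passed a to III-7 (aa), so II-4 is Aa.
Every other individual is either homozygous by phenotype or has at least one consistent homozygous assignment, so the count is 2.

2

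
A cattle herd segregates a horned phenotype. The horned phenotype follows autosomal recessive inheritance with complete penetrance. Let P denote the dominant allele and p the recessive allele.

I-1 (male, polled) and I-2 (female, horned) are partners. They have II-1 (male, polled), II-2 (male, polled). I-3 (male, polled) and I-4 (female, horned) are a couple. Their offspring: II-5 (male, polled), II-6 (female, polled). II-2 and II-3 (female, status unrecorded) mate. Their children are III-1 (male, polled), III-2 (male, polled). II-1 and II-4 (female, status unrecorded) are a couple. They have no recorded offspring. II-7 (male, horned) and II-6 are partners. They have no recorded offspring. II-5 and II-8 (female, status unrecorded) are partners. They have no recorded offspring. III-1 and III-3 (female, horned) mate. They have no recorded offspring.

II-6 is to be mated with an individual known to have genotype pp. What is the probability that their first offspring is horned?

1/2

II-6 is polled so carries P and received p from I-4 (pp), so II-6 is Pp.
The cross gives 1/2 Pp : 1/2 pp, so P(offspring is horned) = 1/2.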